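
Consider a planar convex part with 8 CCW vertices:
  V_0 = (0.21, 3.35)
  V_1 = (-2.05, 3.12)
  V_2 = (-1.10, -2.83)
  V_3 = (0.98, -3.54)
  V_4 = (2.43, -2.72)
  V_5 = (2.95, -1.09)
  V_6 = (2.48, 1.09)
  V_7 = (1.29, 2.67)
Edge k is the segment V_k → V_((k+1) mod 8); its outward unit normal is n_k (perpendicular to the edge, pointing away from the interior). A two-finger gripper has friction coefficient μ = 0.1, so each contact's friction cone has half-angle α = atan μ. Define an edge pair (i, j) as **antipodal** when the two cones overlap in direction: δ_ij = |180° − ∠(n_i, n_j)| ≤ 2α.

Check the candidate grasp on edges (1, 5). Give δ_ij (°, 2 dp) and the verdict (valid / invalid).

δ = 3.10°, valid

α = atan 0.1 = 5.71°;  2α = 11.42°
edge 1: e_1 = (+0.95, -5.95);  n_1 = (-0.9875, -0.1577)
edge 5: e_5 = (-0.47, +2.18);  n_5 = (+0.9775, +0.2108)
∠(n_1, n_5) = 176.90°
δ = |180° − 176.90°| = 3.10°
3.10° ≤ 2α = 11.42°  →  valid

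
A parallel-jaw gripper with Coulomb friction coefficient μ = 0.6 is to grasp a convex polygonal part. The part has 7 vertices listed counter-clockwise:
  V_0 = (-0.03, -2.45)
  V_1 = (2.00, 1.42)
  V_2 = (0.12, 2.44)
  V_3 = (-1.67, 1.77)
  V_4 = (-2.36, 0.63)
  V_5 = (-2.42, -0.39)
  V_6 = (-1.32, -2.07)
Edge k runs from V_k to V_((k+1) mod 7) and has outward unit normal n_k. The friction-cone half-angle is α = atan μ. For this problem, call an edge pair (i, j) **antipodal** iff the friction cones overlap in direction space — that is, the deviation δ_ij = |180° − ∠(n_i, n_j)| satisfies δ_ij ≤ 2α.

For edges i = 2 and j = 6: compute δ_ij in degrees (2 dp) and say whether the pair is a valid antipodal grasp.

δ = 36.93°, valid

α = atan 0.6 = 30.96°;  2α = 61.93°
edge 2: e_2 = (-1.79, -0.67);  n_2 = (-0.3505, +0.9365)
edge 6: e_6 = (+1.29, -0.38);  n_6 = (-0.2826, -0.9592)
∠(n_2, n_6) = 143.07°
δ = |180° − 143.07°| = 36.93°
36.93° ≤ 2α = 61.93°  →  valid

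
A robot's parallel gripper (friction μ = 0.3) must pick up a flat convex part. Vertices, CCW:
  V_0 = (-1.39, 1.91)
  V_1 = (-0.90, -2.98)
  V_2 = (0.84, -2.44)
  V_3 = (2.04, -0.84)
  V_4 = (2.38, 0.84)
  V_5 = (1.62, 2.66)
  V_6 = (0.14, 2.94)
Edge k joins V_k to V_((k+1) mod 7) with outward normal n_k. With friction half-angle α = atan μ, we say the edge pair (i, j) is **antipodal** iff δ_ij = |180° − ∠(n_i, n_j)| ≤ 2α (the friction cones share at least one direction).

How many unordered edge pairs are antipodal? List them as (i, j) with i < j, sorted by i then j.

α = atan 0.3 = 16.70°;  2α = 33.40°
n_0 = (-0.9950, -0.0997)
n_1 = (+0.2964, -0.9551)
n_2 = (+0.8000, -0.6000)
n_3 = (+0.9801, -0.1984)
n_4 = (+0.9228, +0.3853)
n_5 = (+0.1859, +0.9826)
n_6 = (-0.5584, +0.8295)
  (0,1): δ = 78.48°  ·
  (0,2): δ = 42.59°  ·
  (0,3): δ = 17.16°  ✓
  (0,4): δ = 16.94°  ✓
  (0,5): δ = 73.56°  ·
  (0,6): δ = 118.23°  ·
  (1,2): δ = 144.11°  ·
  (1,3): δ = 118.68°  ·
  (1,4): δ = 84.58°  ·
  (1,5): δ = 27.95°  ✓
  (1,6): δ = 16.71°  ✓
  (2,3): δ = 154.57°  ·
  (2,4): δ = 120.47°  ·
  (2,5): δ = 63.84°  ·
  (2,6): δ = 19.18°  ✓
  (3,4): δ = 145.89°  ·
  (3,5): δ = 89.27°  ·
  (3,6): δ = 44.61°  ·
  (4,5): δ = 123.38°  ·
  (4,6): δ = 78.72°  ·
  (5,6): δ = 135.34°  ·
antipodal pairs: 5

count = 5; pairs: (0,3), (0,4), (1,5), (1,6), (2,6)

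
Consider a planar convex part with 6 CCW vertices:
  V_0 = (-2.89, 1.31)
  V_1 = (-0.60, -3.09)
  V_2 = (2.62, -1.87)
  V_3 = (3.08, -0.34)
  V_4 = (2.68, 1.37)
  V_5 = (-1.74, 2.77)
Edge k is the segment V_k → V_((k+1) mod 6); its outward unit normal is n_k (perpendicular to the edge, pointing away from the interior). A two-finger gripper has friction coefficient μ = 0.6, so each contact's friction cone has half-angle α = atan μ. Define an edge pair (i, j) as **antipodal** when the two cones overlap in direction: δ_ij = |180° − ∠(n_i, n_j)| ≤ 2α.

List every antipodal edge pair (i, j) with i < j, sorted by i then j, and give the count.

α = atan 0.6 = 30.96°;  2α = 61.93°
n_0 = (-0.8871, -0.4617)
n_1 = (+0.3543, -0.9351)
n_2 = (+0.9577, -0.2879)
n_3 = (+0.9737, +0.2278)
n_4 = (+0.3020, +0.9533)
n_5 = (-0.7856, +0.6188)
  (0,1): δ = 96.74°  ·
  (0,2): δ = 44.23°  ✓
  (0,3): δ = 14.33°  ✓
  (0,4): δ = 44.93°  ✓
  (0,5): δ = 114.28°  ·
  (1,2): δ = 127.48°  ·
  (1,3): δ = 97.59°  ·
  (1,4): δ = 38.33°  ✓
  (1,5): δ = 31.02°  ✓
  (2,3): δ = 150.10°  ·
  (2,4): δ = 90.84°  ·
  (2,5): δ = 21.49°  ✓
  (3,4): δ = 120.74°  ·
  (3,5): δ = 51.39°  ✓
  (4,5): δ = 110.65°  ·
antipodal pairs: 7

count = 7; pairs: (0,2), (0,3), (0,4), (1,4), (1,5), (2,5), (3,5)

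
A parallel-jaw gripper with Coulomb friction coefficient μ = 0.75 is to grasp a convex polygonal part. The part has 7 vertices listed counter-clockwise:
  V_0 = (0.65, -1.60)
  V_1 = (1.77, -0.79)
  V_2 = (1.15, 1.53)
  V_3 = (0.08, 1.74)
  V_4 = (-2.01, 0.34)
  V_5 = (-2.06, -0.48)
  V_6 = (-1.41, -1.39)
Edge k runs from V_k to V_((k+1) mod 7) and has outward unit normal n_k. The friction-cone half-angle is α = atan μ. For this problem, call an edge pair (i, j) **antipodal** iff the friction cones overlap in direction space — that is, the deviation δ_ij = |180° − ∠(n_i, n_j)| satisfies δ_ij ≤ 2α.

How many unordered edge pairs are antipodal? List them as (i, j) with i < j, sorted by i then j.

count = 10; pairs: (0,2), (0,3), (0,4), (1,3), (1,4), (1,5), (1,6), (2,5), (2,6), (3,6)

α = atan 0.75 = 36.87°;  2α = 73.74°
n_0 = (+0.5860, -0.8103)
n_1 = (+0.9661, +0.2582)
n_2 = (+0.1926, +0.9813)
n_3 = (-0.5565, +0.8308)
n_4 = (-0.9981, +0.0609)
n_5 = (-0.8137, -0.5812)
n_6 = (-0.1014, -0.9948)
  (0,1): δ = 110.91°  ·
  (0,2): δ = 46.98°  ✓
  (0,3): δ = 2.06°  ✓
  (0,4): δ = 50.64°  ✓
  (0,5): δ = 89.66°  ·
  (0,6): δ = 138.30°  ·
  (1,2): δ = 116.07°  ·
  (1,3): δ = 71.15°  ✓
  (1,4): δ = 18.45°  ✓
  (1,5): δ = 20.58°  ✓
  (1,6): δ = 69.22°  ✓
  (2,3): δ = 135.08°  ·
  (2,4): δ = 82.39°  ·
  (2,5): δ = 43.36°  ✓
  (2,6): δ = 5.28°  ✓
  (3,4): δ = 127.31°  ·
  (3,5): δ = 88.28°  ·
  (3,6): δ = 39.64°  ✓
  (4,5): δ = 140.97°  ·
  (4,6): δ = 92.33°  ·
  (5,6): δ = 131.36°  ·
antipodal pairs: 10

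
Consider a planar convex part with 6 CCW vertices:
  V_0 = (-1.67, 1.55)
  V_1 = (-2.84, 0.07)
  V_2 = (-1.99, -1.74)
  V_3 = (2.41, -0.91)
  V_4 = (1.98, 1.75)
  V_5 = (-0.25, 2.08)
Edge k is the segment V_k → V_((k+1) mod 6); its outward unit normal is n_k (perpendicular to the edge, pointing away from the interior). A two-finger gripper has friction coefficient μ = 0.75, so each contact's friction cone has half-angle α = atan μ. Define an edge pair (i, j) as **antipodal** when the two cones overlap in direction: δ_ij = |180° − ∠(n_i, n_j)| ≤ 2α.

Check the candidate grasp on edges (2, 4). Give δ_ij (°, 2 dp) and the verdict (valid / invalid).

δ = 19.10°, valid

α = atan 0.75 = 36.87°;  2α = 73.74°
edge 2: e_2 = (+4.40, +0.83);  n_2 = (+0.1854, -0.9827)
edge 4: e_4 = (-2.23, +0.33);  n_4 = (+0.1464, +0.9892)
∠(n_2, n_4) = 160.90°
δ = |180° − 160.90°| = 19.10°
19.10° ≤ 2α = 73.74°  →  valid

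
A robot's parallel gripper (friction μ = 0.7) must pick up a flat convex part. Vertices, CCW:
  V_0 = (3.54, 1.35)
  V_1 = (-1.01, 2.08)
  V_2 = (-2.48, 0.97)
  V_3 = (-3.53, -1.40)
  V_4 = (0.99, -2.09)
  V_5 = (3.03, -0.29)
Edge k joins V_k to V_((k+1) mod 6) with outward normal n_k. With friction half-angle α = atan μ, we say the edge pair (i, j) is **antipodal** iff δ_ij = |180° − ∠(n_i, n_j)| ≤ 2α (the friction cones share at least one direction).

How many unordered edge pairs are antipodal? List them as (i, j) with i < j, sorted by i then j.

α = atan 0.7 = 34.99°;  2α = 69.98°
n_0 = (+0.1584, +0.9874)
n_1 = (-0.6026, +0.7980)
n_2 = (-0.9143, +0.4051)
n_3 = (-0.1509, -0.9885)
n_4 = (+0.6616, -0.7498)
n_5 = (+0.9549, -0.2969)
  (0,1): δ = 133.83°  ·
  (0,2): δ = 104.78°  ·
  (0,3): δ = 0.44°  ✓
  (0,4): δ = 50.54°  ✓
  (0,5): δ = 81.84°  ·
  (1,2): δ = 150.95°  ·
  (1,3): δ = 45.74°  ✓
  (1,4): δ = 4.37°  ✓
  (1,5): δ = 35.67°  ✓
  (2,3): δ = 74.78°  ·
  (2,4): δ = 24.68°  ✓
  (2,5): δ = 6.62°  ✓
  (3,4): δ = 129.90°  ·
  (3,5): δ = 98.59°  ·
  (4,5): δ = 148.70°  ·
antipodal pairs: 7

count = 7; pairs: (0,3), (0,4), (1,3), (1,4), (1,5), (2,4), (2,5)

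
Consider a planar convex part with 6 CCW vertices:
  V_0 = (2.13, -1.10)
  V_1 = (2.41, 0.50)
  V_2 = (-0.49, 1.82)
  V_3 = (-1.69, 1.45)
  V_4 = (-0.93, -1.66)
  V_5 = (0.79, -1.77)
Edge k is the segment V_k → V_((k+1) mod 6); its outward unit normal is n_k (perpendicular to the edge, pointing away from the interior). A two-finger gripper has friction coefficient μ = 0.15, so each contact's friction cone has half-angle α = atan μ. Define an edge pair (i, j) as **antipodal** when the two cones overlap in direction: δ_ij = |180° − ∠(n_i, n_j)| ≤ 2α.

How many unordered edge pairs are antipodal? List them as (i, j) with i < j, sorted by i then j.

count = 1; pairs: (2,5)

α = atan 0.15 = 8.53°;  2α = 17.06°
n_0 = (+0.9850, -0.1724)
n_1 = (+0.4143, +0.9102)
n_2 = (-0.2946, +0.9556)
n_3 = (-0.9714, -0.2374)
n_4 = (-0.0638, -0.9980)
n_5 = (+0.4472, -0.8944)
  (0,1): δ = 104.55°  ·
  (0,2): δ = 62.94°  ·
  (0,3): δ = 23.66°  ·
  (0,4): δ = 96.27°  ·
  (0,5): δ = 126.49°  ·
  (1,2): δ = 138.39°  ·
  (1,3): δ = 51.79°  ·
  (1,4): δ = 20.81°  ·
  (1,5): δ = 51.04°  ·
  (2,3): δ = 93.40°  ·
  (2,4): δ = 20.80°  ·
  (2,5): δ = 9.43°  ✓
  (3,4): δ = 107.39°  ·
  (3,5): δ = 77.17°  ·
  (4,5): δ = 149.78°  ·
antipodal pairs: 1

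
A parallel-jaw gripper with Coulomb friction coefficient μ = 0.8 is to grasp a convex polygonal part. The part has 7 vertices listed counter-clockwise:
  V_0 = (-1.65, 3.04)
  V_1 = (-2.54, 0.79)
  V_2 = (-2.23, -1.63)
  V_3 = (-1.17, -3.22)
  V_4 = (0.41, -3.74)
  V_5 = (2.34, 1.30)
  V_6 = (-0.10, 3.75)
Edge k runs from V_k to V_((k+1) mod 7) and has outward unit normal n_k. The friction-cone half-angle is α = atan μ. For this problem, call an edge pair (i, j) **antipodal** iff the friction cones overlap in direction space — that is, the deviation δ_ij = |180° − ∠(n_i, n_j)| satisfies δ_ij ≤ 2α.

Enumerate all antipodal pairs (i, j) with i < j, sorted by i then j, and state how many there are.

α = atan 0.8 = 38.66°;  2α = 77.32°
n_0 = (-0.9299, +0.3678)
n_1 = (-0.9919, -0.1271)
n_2 = (-0.8321, -0.5547)
n_3 = (-0.3126, -0.9499)
n_4 = (+0.9339, -0.3576)
n_5 = (+0.7086, +0.7057)
n_6 = (-0.4165, +0.9092)
  (0,1): δ = 151.12°  ·
  (0,2): δ = 124.73°  ·
  (0,3): δ = 86.64°  ·
  (0,4): δ = 0.63°  ✓
  (0,5): δ = 66.46°  ✓
  (0,6): δ = 136.19°  ·
  (1,2): δ = 153.61°  ·
  (1,3): δ = 115.52°  ·
  (1,4): δ = 28.25°  ✓
  (1,5): δ = 37.58°  ✓
  (1,6): δ = 107.31°  ·
  (2,3): δ = 141.91°  ·
  (2,4): δ = 54.64°  ✓
  (2,5): δ = 11.19°  ✓
  (2,6): δ = 80.92°  ·
  (3,4): δ = 92.74°  ·
  (3,5): δ = 26.90°  ✓
  (3,6): δ = 42.83°  ✓
  (4,5): δ = 114.16°  ·
  (4,6): δ = 44.44°  ✓
  (5,6): δ = 110.27°  ·
antipodal pairs: 9

count = 9; pairs: (0,4), (0,5), (1,4), (1,5), (2,4), (2,5), (3,5), (3,6), (4,6)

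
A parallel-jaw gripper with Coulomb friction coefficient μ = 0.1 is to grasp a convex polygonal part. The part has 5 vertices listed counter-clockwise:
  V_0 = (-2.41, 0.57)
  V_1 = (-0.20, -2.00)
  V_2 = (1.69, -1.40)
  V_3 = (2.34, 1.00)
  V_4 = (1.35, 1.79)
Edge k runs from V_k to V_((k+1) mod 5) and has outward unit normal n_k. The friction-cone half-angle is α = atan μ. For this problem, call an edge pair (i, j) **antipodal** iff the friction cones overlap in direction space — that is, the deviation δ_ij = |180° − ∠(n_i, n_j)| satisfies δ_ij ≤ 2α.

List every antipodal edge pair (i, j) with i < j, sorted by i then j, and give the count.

count = 2; pairs: (0,3), (1,4)

α = atan 0.1 = 5.71°;  2α = 11.42°
n_0 = (-0.7582, -0.6520)
n_1 = (+0.3026, -0.9531)
n_2 = (+0.9652, -0.2614)
n_3 = (+0.6237, +0.7816)
n_4 = (-0.3086, +0.9512)
  (0,1): δ = 113.08°  ·
  (0,2): δ = 55.85°  ·
  (0,3): δ = 10.72°  ✓
  (0,4): δ = 67.28°  ·
  (1,2): δ = 122.77°  ·
  (1,3): δ = 56.20°  ·
  (1,4): δ = 0.36°  ✓
  (2,3): δ = 113.44°  ·
  (2,4): δ = 56.87°  ·
  (3,4): δ = 123.43°  ·
antipodal pairs: 2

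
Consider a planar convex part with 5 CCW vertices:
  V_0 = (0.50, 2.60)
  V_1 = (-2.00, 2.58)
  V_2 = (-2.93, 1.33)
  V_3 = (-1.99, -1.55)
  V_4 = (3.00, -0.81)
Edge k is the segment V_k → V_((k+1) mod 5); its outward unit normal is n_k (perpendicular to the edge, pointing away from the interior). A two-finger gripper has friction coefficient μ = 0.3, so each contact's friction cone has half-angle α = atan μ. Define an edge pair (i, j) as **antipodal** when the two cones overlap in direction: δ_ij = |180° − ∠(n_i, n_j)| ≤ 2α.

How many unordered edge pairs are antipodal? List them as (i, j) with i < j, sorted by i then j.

α = atan 0.3 = 16.70°;  2α = 33.40°
n_0 = (-0.0080, +1.0000)
n_1 = (-0.8023, +0.5969)
n_2 = (-0.9506, -0.3103)
n_3 = (+0.1467, -0.9892)
n_4 = (+0.8065, +0.5913)
  (0,1): δ = 127.11°  ·
  (0,2): δ = 72.38°  ·
  (0,3): δ = 7.98°  ✓
  (0,4): δ = 125.79°  ·
  (1,2): δ = 125.27°  ·
  (1,3): δ = 44.92°  ·
  (1,4): δ = 72.90°  ·
  (2,3): δ = 99.64°  ·
  (2,4): δ = 18.17°  ✓
  (3,4): δ = 62.19°  ·
antipodal pairs: 2

count = 2; pairs: (0,3), (2,4)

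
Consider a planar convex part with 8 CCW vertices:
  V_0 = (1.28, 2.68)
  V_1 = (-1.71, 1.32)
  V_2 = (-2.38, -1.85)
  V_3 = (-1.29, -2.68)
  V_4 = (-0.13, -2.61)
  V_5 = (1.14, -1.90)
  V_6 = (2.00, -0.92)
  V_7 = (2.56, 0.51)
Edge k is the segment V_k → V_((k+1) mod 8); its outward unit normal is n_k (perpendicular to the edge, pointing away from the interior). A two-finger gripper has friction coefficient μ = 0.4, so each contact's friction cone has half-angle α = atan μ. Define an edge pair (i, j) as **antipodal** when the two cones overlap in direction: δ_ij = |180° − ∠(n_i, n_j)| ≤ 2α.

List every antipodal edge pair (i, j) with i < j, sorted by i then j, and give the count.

count = 7; pairs: (0,3), (0,4), (0,5), (1,5), (1,6), (1,7), (2,7)

α = atan 0.4 = 21.80°;  2α = 43.60°
n_0 = (-0.4140, +0.9103)
n_1 = (-0.9784, +0.2068)
n_2 = (-0.6058, -0.7956)
n_3 = (+0.0602, -0.9982)
n_4 = (+0.4880, -0.8729)
n_5 = (+0.7516, -0.6596)
n_6 = (+0.9311, -0.3646)
n_7 = (+0.8613, +0.5081)
  (0,1): δ = 126.39°  ·
  (0,2): δ = 61.75°  ·
  (0,3): δ = 21.01°  ✓
  (0,4): δ = 4.75°  ✓
  (0,5): δ = 24.27°  ✓
  (0,6): δ = 44.16°  ·
  (0,7): δ = 96.08°  ·
  (1,2): δ = 115.35°  ·
  (1,3): δ = 74.61°  ·
  (1,4): δ = 48.86°  ·
  (1,5): δ = 29.33°  ✓
  (1,6): δ = 9.45°  ✓
  (1,7): δ = 42.47°  ✓
  (2,3): δ = 139.26°  ·
  (2,4): δ = 113.50°  ·
  (2,5): δ = 93.98°  ·
  (2,6): δ = 74.10°  ·
  (2,7): δ = 22.18°  ✓
  (3,4): δ = 154.25°  ·
  (3,5): δ = 134.72°  ·
  (3,6): δ = 114.84°  ·
  (3,7): δ = 62.92°  ·
  (4,5): δ = 160.48°  ·
  (4,6): δ = 140.59°  ·
  (4,7): δ = 88.67°  ·
  (5,6): δ = 160.12°  ·
  (5,7): δ = 108.20°  ·
  (6,7): δ = 128.08°  ·
antipodal pairs: 7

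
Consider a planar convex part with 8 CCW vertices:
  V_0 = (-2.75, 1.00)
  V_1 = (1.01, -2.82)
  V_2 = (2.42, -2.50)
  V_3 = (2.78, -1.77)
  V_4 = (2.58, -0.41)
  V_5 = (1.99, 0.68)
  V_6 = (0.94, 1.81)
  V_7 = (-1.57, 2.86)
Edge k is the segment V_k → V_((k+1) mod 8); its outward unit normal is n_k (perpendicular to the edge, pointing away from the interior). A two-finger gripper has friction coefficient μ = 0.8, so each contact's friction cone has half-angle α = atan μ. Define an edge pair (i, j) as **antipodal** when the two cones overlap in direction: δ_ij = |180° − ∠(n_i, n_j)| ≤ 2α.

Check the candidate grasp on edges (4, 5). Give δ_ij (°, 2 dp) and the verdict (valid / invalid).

δ = 165.53°, invalid

α = atan 0.8 = 38.66°;  2α = 77.32°
edge 4: e_4 = (-0.59, +1.09);  n_4 = (+0.8794, +0.4760)
edge 5: e_5 = (-1.05, +1.13);  n_5 = (+0.7326, +0.6807)
∠(n_4, n_5) = 14.47°
δ = |180° − 14.47°| = 165.53°
165.53° > 2α = 77.32°  →  invalid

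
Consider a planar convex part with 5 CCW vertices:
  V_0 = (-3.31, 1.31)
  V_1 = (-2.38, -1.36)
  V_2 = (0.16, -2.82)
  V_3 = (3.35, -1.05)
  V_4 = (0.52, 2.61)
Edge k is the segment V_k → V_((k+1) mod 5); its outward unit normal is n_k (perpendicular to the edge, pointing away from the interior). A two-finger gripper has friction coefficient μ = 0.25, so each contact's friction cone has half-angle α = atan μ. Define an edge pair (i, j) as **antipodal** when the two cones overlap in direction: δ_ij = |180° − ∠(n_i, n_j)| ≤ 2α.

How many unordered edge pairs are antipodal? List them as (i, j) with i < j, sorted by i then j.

count = 3; pairs: (0,3), (1,3), (2,4)

α = atan 0.25 = 14.04°;  2α = 28.07°
n_0 = (-0.9444, -0.3289)
n_1 = (-0.4983, -0.8670)
n_2 = (+0.4852, -0.8744)
n_3 = (+0.7911, +0.6117)
n_4 = (-0.3214, +0.9469)
  (0,1): δ = 139.09°  ·
  (0,2): δ = 80.18°  ·
  (0,3): δ = 18.51°  ✓
  (0,4): δ = 89.54°  ·
  (1,2): δ = 121.09°  ·
  (1,3): δ = 22.40°  ✓
  (1,4): δ = 48.64°  ·
  (2,3): δ = 81.31°  ·
  (2,4): δ = 10.28°  ✓
  (3,4): δ = 108.96°  ·
antipodal pairs: 3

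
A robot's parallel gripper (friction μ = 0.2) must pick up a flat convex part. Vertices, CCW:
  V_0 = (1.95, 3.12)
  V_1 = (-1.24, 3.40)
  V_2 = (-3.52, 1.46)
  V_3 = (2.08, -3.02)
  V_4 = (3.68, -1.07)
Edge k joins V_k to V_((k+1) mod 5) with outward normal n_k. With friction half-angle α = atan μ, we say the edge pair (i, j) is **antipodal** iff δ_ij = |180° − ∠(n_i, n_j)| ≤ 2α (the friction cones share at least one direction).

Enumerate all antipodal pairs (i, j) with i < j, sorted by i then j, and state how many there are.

α = atan 0.2 = 11.31°;  2α = 22.62°
n_0 = (+0.0874, +0.9962)
n_1 = (-0.6480, +0.7616)
n_2 = (-0.6247, -0.7809)
n_3 = (+0.7731, -0.6343)
n_4 = (+0.9243, +0.3816)
  (0,1): δ = 134.59°  ·
  (0,2): δ = 33.64°  ·
  (0,3): δ = 55.65°  ·
  (0,4): δ = 117.45°  ·
  (1,2): δ = 79.05°  ·
  (1,3): δ = 10.24°  ✓
  (1,4): δ = 72.04°  ·
  (2,3): δ = 90.71°  ·
  (2,4): δ = 28.91°  ·
  (3,4): δ = 118.20°  ·
antipodal pairs: 1

count = 1; pairs: (1,3)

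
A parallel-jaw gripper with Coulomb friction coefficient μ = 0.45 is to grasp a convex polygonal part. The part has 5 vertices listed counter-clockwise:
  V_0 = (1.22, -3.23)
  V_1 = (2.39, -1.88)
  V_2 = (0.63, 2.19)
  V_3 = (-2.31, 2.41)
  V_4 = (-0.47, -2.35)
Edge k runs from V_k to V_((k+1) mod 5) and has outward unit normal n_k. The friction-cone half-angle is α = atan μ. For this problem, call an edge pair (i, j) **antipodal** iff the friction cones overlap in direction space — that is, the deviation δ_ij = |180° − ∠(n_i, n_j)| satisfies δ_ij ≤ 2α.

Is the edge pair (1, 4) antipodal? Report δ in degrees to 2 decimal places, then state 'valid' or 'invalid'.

δ = 39.11°, valid

α = atan 0.45 = 24.23°;  2α = 48.46°
edge 1: e_1 = (-1.76, +4.07);  n_1 = (+0.9179, +0.3969)
edge 4: e_4 = (+1.69, -0.88);  n_4 = (-0.4618, -0.8870)
∠(n_1, n_4) = 140.89°
δ = |180° − 140.89°| = 39.11°
39.11° ≤ 2α = 48.46°  →  valid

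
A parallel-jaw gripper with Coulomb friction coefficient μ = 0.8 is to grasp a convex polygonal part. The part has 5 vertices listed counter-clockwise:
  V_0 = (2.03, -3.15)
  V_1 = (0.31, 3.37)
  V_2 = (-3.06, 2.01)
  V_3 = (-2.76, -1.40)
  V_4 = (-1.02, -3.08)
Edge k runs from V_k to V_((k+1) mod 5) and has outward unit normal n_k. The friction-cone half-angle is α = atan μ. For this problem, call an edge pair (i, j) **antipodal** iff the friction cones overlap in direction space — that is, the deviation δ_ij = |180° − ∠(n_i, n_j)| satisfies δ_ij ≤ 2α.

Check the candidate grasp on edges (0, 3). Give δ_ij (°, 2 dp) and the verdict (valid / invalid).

δ = 31.23°, valid

α = atan 0.8 = 38.66°;  2α = 77.32°
edge 0: e_0 = (-1.72, +6.52);  n_0 = (+0.9669, +0.2551)
edge 3: e_3 = (+1.74, -1.68);  n_3 = (-0.6946, -0.7194)
∠(n_0, n_3) = 148.77°
δ = |180° − 148.77°| = 31.23°
31.23° ≤ 2α = 77.32°  →  valid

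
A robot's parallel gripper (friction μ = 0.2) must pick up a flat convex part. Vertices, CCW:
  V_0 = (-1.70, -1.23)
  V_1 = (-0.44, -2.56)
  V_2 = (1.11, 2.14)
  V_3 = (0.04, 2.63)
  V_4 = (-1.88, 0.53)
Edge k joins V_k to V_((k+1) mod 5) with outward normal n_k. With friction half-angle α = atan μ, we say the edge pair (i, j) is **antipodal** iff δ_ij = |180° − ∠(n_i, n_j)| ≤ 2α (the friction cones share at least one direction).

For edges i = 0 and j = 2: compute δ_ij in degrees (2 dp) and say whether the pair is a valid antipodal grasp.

δ = 21.94°, valid

α = atan 0.2 = 11.31°;  2α = 22.62°
edge 0: e_0 = (+1.26, -1.33);  n_0 = (-0.7260, -0.6877)
edge 2: e_2 = (-1.07, +0.49);  n_2 = (+0.4164, +0.9092)
∠(n_0, n_2) = 158.06°
δ = |180° − 158.06°| = 21.94°
21.94° ≤ 2α = 22.62°  →  valid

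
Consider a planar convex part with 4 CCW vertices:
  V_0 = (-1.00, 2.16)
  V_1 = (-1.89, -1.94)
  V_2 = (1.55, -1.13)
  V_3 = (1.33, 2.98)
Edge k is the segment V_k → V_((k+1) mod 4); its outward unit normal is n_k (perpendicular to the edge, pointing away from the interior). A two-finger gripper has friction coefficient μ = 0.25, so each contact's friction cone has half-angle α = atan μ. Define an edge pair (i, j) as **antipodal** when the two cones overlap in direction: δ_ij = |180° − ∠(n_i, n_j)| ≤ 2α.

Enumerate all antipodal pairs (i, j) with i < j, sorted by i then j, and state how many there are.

count = 2; pairs: (0,2), (1,3)

α = atan 0.25 = 14.04°;  2α = 28.07°
n_0 = (-0.9772, +0.2121)
n_1 = (+0.2292, -0.9734)
n_2 = (+0.9986, +0.0535)
n_3 = (-0.3320, +0.9433)
  (0,1): δ = 64.50°  ·
  (0,2): δ = 15.31°  ✓
  (0,3): δ = 121.64°  ·
  (1,2): δ = 100.19°  ·
  (1,3): δ = 6.14°  ✓
  (2,3): δ = 73.68°  ·
antipodal pairs: 2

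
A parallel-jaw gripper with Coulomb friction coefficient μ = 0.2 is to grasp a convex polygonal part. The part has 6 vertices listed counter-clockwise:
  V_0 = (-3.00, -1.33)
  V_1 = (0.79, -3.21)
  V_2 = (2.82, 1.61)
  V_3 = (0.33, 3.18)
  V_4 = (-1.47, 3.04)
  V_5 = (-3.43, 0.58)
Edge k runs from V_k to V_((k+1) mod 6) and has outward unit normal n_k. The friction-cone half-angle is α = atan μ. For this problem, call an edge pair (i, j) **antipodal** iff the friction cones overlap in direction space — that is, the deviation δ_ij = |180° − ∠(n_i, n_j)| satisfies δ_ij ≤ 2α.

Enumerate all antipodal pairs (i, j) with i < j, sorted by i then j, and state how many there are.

α = atan 0.2 = 11.31°;  2α = 22.62°
n_0 = (-0.4444, -0.8958)
n_1 = (+0.9216, -0.3881)
n_2 = (+0.5334, +0.8459)
n_3 = (-0.0775, +0.9970)
n_4 = (-0.7821, +0.6231)
n_5 = (-0.9756, -0.2196)
  (0,1): δ = 86.46°  ·
  (0,2): δ = 5.85°  ✓
  (0,3): δ = 30.83°  ·
  (0,4): δ = 77.84°  ·
  (0,5): δ = 129.07°  ·
  (1,2): δ = 99.39°  ·
  (1,3): δ = 62.71°  ·
  (1,4): δ = 15.71°  ✓
  (1,5): δ = 35.53°  ·
  (2,3): δ = 143.32°  ·
  (2,4): δ = 96.31°  ·
  (2,5): δ = 45.08°  ·
  (3,4): δ = 132.99°  ·
  (3,5): δ = 81.76°  ·
  (4,5): δ = 128.77°  ·
antipodal pairs: 2

count = 2; pairs: (0,2), (1,4)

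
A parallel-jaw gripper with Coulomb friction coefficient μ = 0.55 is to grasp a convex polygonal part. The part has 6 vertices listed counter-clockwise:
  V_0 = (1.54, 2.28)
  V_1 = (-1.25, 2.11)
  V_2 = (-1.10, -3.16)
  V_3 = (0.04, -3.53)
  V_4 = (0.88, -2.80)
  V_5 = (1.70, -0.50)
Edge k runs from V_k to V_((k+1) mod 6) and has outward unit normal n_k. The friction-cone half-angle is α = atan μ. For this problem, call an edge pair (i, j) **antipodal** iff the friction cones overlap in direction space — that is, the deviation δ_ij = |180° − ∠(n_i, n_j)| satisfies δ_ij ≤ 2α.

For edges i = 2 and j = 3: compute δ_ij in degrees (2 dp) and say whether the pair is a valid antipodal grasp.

α = atan 0.55 = 28.81°;  2α = 57.62°
edge 2: e_2 = (+1.14, -0.37);  n_2 = (-0.3087, -0.9512)
edge 3: e_3 = (+0.84, +0.73);  n_3 = (+0.6560, -0.7548)
∠(n_2, n_3) = 58.97°
δ = |180° − 58.97°| = 121.03°
121.03° > 2α = 57.62°  →  invalid

δ = 121.03°, invalid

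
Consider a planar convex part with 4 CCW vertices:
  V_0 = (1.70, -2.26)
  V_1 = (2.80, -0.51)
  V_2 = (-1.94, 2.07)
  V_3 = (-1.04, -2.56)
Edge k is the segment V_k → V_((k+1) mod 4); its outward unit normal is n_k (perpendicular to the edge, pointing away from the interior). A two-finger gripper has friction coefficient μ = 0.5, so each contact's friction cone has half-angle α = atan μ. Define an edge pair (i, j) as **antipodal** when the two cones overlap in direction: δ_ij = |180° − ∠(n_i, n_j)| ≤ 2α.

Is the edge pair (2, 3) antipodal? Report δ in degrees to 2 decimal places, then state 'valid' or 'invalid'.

δ = 94.75°, invalid

α = atan 0.5 = 26.57°;  2α = 53.13°
edge 2: e_2 = (+0.90, -4.63);  n_2 = (-0.9816, -0.1908)
edge 3: e_3 = (+2.74, +0.30);  n_3 = (+0.1088, -0.9941)
∠(n_2, n_3) = 85.25°
δ = |180° − 85.25°| = 94.75°
94.75° > 2α = 53.13°  →  invalid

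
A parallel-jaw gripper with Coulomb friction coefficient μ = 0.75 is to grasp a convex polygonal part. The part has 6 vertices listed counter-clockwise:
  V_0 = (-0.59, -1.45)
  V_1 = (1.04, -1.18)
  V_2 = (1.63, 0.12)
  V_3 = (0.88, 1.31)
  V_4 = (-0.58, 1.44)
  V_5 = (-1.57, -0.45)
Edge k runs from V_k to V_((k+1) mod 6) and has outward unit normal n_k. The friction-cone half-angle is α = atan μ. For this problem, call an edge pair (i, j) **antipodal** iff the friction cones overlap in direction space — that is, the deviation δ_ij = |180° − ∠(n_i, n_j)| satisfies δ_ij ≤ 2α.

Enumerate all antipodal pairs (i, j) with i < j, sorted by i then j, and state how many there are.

α = atan 0.75 = 36.87°;  2α = 73.74°
n_0 = (+0.1634, -0.9866)
n_1 = (+0.9106, -0.4133)
n_2 = (+0.8460, +0.5332)
n_3 = (+0.0887, +0.9961)
n_4 = (-0.8858, +0.4640)
n_5 = (-0.7142, -0.6999)
  (0,1): δ = 123.82°  ·
  (0,2): δ = 67.18°  ✓
  (0,3): δ = 14.49°  ✓
  (0,4): δ = 52.95°  ✓
  (0,5): δ = 125.02°  ·
  (1,2): δ = 123.37°  ·
  (1,3): δ = 70.68°  ✓
  (1,4): δ = 3.24°  ✓
  (1,5): δ = 68.83°  ✓
  (2,3): δ = 127.31°  ·
  (2,4): δ = 59.87°  ✓
  (2,5): δ = 12.20°  ✓
  (3,4): δ = 112.56°  ·
  (3,5): δ = 40.49°  ✓
  (4,5): δ = 107.93°  ·
antipodal pairs: 9

count = 9; pairs: (0,2), (0,3), (0,4), (1,3), (1,4), (1,5), (2,4), (2,5), (3,5)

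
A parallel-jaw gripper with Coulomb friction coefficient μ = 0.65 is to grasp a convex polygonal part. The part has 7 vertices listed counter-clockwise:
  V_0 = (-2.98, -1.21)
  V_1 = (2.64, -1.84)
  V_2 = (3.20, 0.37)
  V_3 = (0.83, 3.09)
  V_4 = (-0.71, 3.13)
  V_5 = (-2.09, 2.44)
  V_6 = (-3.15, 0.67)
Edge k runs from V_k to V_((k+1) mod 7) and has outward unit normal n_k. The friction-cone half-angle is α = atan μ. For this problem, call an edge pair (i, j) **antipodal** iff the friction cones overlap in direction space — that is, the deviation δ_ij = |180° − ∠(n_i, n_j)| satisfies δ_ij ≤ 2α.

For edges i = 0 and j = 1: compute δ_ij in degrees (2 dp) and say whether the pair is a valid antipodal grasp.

α = atan 0.65 = 33.02°;  2α = 66.05°
edge 0: e_0 = (+5.62, -0.63);  n_0 = (-0.1114, -0.9938)
edge 1: e_1 = (+0.56, +2.21);  n_1 = (+0.9694, -0.2456)
∠(n_0, n_1) = 82.18°
δ = |180° − 82.18°| = 97.82°
97.82° > 2α = 66.05°  →  invalid

δ = 97.82°, invalid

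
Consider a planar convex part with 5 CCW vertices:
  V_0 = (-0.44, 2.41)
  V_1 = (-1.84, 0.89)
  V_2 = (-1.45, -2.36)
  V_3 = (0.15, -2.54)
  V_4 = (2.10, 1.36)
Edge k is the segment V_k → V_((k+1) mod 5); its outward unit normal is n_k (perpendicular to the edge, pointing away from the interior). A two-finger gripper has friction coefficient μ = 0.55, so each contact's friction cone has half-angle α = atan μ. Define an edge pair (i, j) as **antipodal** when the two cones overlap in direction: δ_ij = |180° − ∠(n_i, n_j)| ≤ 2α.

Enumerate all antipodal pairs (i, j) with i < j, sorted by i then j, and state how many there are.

α = atan 0.55 = 28.81°;  2α = 57.62°
n_0 = (-0.7355, +0.6775)
n_1 = (-0.9929, -0.1191)
n_2 = (-0.1118, -0.9937)
n_3 = (+0.8944, -0.4472)
n_4 = (+0.3820, +0.9241)
  (0,1): δ = 130.51°  ·
  (0,2): δ = 53.77°  ✓
  (0,3): δ = 16.08°  ✓
  (0,4): δ = 110.19°  ·
  (1,2): δ = 103.26°  ·
  (1,3): δ = 33.41°  ✓
  (1,4): δ = 60.70°  ·
  (2,3): δ = 110.15°  ·
  (2,4): δ = 16.04°  ✓
  (3,4): δ = 85.89°  ·
antipodal pairs: 4

count = 4; pairs: (0,2), (0,3), (1,3), (2,4)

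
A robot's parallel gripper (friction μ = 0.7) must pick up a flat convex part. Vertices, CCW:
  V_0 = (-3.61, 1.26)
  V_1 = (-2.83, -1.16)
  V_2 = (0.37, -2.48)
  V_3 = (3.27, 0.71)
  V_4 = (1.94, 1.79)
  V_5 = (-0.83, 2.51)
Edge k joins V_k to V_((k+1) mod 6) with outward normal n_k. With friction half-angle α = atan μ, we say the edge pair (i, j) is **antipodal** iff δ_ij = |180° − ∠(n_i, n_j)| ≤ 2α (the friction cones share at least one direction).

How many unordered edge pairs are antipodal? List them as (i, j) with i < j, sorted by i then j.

α = atan 0.7 = 34.99°;  2α = 69.98°
n_0 = (-0.9518, -0.3068)
n_1 = (-0.3813, -0.9244)
n_2 = (+0.7399, -0.6727)
n_3 = (+0.6304, +0.7763)
n_4 = (+0.2516, +0.9678)
n_5 = (-0.4101, +0.9120)
  (0,1): δ = 130.28°  ·
  (0,2): δ = 60.14°  ✓
  (0,3): δ = 33.06°  ✓
  (0,4): δ = 57.56°  ✓
  (0,5): δ = 96.35°  ·
  (1,2): δ = 109.86°  ·
  (1,3): δ = 16.66°  ✓
  (1,4): δ = 7.85°  ✓
  (1,5): δ = 46.63°  ✓
  (2,3): δ = 86.80°  ·
  (2,4): δ = 62.30°  ✓
  (2,5): δ = 23.52°  ✓
  (3,4): δ = 155.49°  ·
  (3,5): δ = 116.71°  ·
  (4,5): δ = 141.22°  ·
antipodal pairs: 8

count = 8; pairs: (0,2), (0,3), (0,4), (1,3), (1,4), (1,5), (2,4), (2,5)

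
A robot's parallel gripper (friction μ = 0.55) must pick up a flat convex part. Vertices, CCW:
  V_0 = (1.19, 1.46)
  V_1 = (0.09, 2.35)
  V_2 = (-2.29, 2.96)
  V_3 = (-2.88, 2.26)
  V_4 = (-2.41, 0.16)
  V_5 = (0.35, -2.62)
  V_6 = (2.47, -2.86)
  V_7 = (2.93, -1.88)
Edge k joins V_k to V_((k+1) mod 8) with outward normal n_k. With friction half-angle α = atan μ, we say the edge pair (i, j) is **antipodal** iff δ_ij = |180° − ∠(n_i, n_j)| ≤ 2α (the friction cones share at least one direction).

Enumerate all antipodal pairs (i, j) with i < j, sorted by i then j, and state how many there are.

count = 11; pairs: (0,3), (0,4), (0,5), (1,4), (1,5), (2,5), (2,6), (3,6), (3,7), (4,7), (5,7)

α = atan 0.55 = 28.81°;  2α = 57.62°
n_0 = (+0.6290, +0.7774)
n_1 = (+0.2483, +0.9687)
n_2 = (-0.7646, +0.6445)
n_3 = (-0.9759, -0.2184)
n_4 = (-0.7097, -0.7045)
n_5 = (-0.1125, -0.9937)
n_6 = (+0.9052, -0.4249)
n_7 = (+0.8869, +0.4620)
  (0,1): δ = 155.40°  ·
  (0,2): δ = 91.15°  ·
  (0,3): δ = 38.41°  ✓
  (0,4): δ = 6.23°  ✓
  (0,5): δ = 32.52°  ✓
  (0,6): δ = 103.83°  ·
  (0,7): δ = 156.49°  ·
  (1,2): δ = 115.75°  ·
  (1,3): δ = 63.01°  ·
  (1,4): δ = 30.83°  ✓
  (1,5): δ = 7.92°  ✓
  (1,6): δ = 79.23°  ·
  (1,7): δ = 131.89°  ·
  (2,3): δ = 127.26°  ·
  (2,4): δ = 95.08°  ·
  (2,5): δ = 56.33°  ✓
  (2,6): δ = 14.98°  ✓
  (2,7): δ = 67.64°  ·
  (3,4): δ = 147.82°  ·
  (3,5): δ = 109.07°  ·
  (3,6): δ = 37.76°  ✓
  (3,7): δ = 14.90°  ✓
  (4,5): δ = 141.25°  ·
  (4,6): δ = 69.94°  ·
  (4,7): δ = 17.28°  ✓
  (5,6): δ = 108.69°  ·
  (5,7): δ = 56.02°  ✓
  (6,7): δ = 127.34°  ·
antipodal pairs: 11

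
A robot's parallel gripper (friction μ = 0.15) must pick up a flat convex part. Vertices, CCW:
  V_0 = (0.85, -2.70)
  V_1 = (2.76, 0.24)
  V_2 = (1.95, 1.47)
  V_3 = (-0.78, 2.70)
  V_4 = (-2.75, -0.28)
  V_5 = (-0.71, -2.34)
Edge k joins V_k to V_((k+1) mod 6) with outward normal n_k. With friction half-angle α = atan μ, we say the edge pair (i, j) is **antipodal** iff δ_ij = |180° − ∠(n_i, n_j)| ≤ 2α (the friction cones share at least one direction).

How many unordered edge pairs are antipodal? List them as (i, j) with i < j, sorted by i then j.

count = 3; pairs: (0,3), (1,4), (2,5)

α = atan 0.15 = 8.53°;  2α = 17.06°
n_0 = (+0.8386, -0.5448)
n_1 = (+0.8352, +0.5500)
n_2 = (+0.4108, +0.9117)
n_3 = (-0.8342, +0.5515)
n_4 = (-0.7105, -0.7036)
n_5 = (-0.2249, -0.9744)
  (0,1): δ = 113.62°  ·
  (0,2): δ = 81.24°  ·
  (0,3): δ = 0.46°  ✓
  (0,4): δ = 77.73°  ·
  (0,5): δ = 110.02°  ·
  (1,2): δ = 147.62°  ·
  (1,3): δ = 66.83°  ·
  (1,4): δ = 11.35°  ✓
  (1,5): δ = 43.64°  ·
  (2,3): δ = 99.21°  ·
  (2,4): δ = 21.03°  ·
  (2,5): δ = 11.26°  ✓
  (3,4): δ = 101.81°  ·
  (3,5): δ = 69.53°  ·
  (4,5): δ = 147.72°  ·
antipodal pairs: 3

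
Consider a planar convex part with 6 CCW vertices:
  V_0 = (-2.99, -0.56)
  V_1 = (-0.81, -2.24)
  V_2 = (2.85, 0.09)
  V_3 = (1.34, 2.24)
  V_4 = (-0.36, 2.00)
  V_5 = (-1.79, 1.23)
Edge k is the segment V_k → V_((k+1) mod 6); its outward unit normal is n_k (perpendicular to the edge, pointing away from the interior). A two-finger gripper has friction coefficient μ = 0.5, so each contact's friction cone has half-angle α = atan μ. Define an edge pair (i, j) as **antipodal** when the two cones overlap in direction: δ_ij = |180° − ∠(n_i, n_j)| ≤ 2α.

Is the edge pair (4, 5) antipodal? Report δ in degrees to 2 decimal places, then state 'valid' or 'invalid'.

α = atan 0.5 = 26.57°;  2α = 53.13°
edge 4: e_4 = (-1.43, -0.77);  n_4 = (-0.4741, +0.8805)
edge 5: e_5 = (-1.20, -1.79);  n_5 = (-0.8306, +0.5568)
∠(n_4, n_5) = 27.86°
δ = |180° − 27.86°| = 152.14°
152.14° > 2α = 53.13°  →  invalid

δ = 152.14°, invalid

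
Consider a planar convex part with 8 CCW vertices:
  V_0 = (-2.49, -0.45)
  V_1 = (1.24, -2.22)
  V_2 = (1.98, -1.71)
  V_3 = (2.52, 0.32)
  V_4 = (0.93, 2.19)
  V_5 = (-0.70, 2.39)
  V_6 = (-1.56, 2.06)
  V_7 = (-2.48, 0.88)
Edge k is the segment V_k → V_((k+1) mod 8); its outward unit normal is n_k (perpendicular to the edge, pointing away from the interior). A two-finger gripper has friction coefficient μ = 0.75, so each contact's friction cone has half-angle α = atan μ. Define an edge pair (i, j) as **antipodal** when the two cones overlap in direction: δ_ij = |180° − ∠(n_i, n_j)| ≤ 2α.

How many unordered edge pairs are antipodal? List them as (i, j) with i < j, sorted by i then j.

α = atan 0.75 = 36.87°;  2α = 73.74°
n_0 = (-0.4287, -0.9034)
n_1 = (+0.5675, -0.8234)
n_2 = (+0.9664, -0.2571)
n_3 = (+0.7618, +0.6478)
n_4 = (+0.1218, +0.9926)
n_5 = (-0.3583, +0.9336)
n_6 = (-0.7886, +0.6149)
n_7 = (-1.0000, +0.0075)
  (0,1): δ = 120.04°  ·
  (0,2): δ = 79.51°  ·
  (0,3): δ = 24.24°  ✓
  (0,4): δ = 18.39°  ✓
  (0,5): δ = 46.38°  ✓
  (0,6): δ = 77.44°  ·
  (0,7): δ = 114.95°  ·
  (1,2): δ = 139.47°  ·
  (1,3): δ = 84.20°  ·
  (1,4): δ = 41.57°  ✓
  (1,5): δ = 13.58°  ✓
  (1,6): δ = 17.48°  ✓
  (1,7): δ = 55.00°  ✓
  (2,3): δ = 124.73°  ·
  (2,4): δ = 82.10°  ·
  (2,5): δ = 54.11°  ✓
  (2,6): δ = 23.05°  ✓
  (2,7): δ = 14.47°  ✓
  (3,4): δ = 137.37°  ·
  (3,5): δ = 109.38°  ·
  (3,6): δ = 78.32°  ·
  (3,7): δ = 40.80°  ✓
  (4,5): δ = 152.01°  ·
  (4,6): δ = 120.95°  ·
  (4,7): δ = 83.44°  ·
  (5,6): δ = 148.94°  ·
  (5,7): δ = 111.42°  ·
  (6,7): δ = 142.49°  ·
antipodal pairs: 11

count = 11; pairs: (0,3), (0,4), (0,5), (1,4), (1,5), (1,6), (1,7), (2,5), (2,6), (2,7), (3,7)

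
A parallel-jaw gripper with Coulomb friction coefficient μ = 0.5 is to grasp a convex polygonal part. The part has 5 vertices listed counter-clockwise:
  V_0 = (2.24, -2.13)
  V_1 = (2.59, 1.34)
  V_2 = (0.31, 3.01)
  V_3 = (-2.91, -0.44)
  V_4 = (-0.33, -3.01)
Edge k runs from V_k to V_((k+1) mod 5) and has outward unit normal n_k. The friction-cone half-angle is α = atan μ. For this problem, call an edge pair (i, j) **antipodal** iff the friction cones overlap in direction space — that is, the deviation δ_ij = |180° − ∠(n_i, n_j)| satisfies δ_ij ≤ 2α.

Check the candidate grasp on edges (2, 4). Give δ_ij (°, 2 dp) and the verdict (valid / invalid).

δ = 28.07°, valid

α = atan 0.5 = 26.57°;  2α = 53.13°
edge 2: e_2 = (-3.22, -3.45);  n_2 = (-0.7311, +0.6823)
edge 4: e_4 = (+2.57, +0.88);  n_4 = (+0.3239, -0.9461)
∠(n_2, n_4) = 151.93°
δ = |180° − 151.93°| = 28.07°
28.07° ≤ 2α = 53.13°  →  valid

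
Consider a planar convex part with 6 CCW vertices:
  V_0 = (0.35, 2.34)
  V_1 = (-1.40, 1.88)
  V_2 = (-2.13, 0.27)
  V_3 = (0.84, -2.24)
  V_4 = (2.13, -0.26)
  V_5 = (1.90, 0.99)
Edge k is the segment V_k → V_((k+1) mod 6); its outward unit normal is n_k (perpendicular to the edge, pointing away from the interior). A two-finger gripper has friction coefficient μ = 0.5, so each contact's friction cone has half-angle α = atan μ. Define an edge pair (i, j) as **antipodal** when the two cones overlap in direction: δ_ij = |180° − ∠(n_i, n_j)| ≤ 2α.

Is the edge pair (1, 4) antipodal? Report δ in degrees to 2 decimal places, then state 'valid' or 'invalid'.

α = atan 0.5 = 26.57°;  2α = 53.13°
edge 1: e_1 = (-0.73, -1.61);  n_1 = (-0.9108, +0.4130)
edge 4: e_4 = (-0.23, +1.25);  n_4 = (+0.9835, +0.1810)
∠(n_1, n_4) = 145.18°
δ = |180° − 145.18°| = 34.82°
34.82° ≤ 2α = 53.13°  →  valid

δ = 34.82°, valid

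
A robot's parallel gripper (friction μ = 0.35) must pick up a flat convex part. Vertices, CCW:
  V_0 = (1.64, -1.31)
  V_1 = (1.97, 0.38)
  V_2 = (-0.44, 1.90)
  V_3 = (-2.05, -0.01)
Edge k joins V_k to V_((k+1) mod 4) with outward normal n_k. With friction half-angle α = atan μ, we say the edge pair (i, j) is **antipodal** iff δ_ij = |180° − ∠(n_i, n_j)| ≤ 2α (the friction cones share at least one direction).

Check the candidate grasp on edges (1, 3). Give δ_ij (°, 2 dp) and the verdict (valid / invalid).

α = atan 0.35 = 19.29°;  2α = 38.58°
edge 1: e_1 = (-2.41, +1.52);  n_1 = (+0.5335, +0.8458)
edge 3: e_3 = (+3.69, -1.30);  n_3 = (-0.3323, -0.9432)
∠(n_1, n_3) = 167.17°
δ = |180° − 167.17°| = 12.83°
12.83° ≤ 2α = 38.58°  →  valid

δ = 12.83°, valid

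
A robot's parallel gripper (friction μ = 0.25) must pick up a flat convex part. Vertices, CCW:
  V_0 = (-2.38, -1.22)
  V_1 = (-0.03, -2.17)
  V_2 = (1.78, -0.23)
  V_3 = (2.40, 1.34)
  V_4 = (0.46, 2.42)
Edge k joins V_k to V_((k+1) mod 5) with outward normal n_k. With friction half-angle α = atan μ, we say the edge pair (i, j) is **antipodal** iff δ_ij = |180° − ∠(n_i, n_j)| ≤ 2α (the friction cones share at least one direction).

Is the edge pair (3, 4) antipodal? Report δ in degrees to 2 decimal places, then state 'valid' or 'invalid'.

α = atan 0.25 = 14.04°;  2α = 28.07°
edge 3: e_3 = (-1.94, +1.08);  n_3 = (+0.4864, +0.8737)
edge 4: e_4 = (-2.84, -3.64);  n_4 = (-0.7884, +0.6151)
∠(n_3, n_4) = 81.14°
δ = |180° − 81.14°| = 98.86°
98.86° > 2α = 28.07°  →  invalid

δ = 98.86°, invalid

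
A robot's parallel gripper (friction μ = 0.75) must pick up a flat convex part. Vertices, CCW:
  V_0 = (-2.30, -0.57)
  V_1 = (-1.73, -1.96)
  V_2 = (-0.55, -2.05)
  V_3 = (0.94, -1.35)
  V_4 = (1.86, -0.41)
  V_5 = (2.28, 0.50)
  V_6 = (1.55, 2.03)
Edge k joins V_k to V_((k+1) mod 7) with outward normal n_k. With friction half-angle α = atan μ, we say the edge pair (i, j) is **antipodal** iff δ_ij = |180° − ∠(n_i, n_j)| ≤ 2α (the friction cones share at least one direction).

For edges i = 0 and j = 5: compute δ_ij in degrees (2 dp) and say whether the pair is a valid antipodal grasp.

α = atan 0.75 = 36.87°;  2α = 73.74°
edge 0: e_0 = (+0.57, -1.39);  n_0 = (-0.9252, -0.3794)
edge 5: e_5 = (-0.73, +1.53);  n_5 = (+0.9025, +0.4306)
∠(n_0, n_5) = 176.79°
δ = |180° − 176.79°| = 3.21°
3.21° ≤ 2α = 73.74°  →  valid

δ = 3.21°, valid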